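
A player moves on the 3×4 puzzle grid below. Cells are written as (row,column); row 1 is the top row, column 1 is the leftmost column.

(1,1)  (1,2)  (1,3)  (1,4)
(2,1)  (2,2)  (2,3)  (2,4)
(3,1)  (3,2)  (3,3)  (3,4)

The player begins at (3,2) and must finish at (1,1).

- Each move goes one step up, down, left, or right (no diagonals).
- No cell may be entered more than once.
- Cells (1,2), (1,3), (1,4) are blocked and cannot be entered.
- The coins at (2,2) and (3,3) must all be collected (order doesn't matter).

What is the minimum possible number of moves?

Any route passes through (2,2) and (3,3) in some order between (3,2) and (1,1). Summing Manhattan distances along each leg and taking the cheapest ordering ((3,2) → (3,3) → (2,2) → (1,1)) gives a lower bound of 1 + 2 + 2 = 5 moves.
A route of 5 moves achieves this: (3,2) → (3,3) → (2,3) → (2,2) → (2,1) → (1,1).
Since 5 matches the lower bound, it is optimal.

5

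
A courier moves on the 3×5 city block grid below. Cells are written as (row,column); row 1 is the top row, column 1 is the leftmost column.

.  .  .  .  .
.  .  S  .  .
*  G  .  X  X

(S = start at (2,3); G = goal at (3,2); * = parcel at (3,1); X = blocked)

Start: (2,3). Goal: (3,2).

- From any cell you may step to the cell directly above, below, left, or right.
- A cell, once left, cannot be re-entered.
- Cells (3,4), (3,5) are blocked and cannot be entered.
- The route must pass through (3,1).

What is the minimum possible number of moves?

Any route passes through (3,1) somewhere between (2,3) and (3,2). Summing Manhattan distances along the two legs ((2,3) → (3,1) → (3,2)) gives a lower bound of 3 + 1 = 4 moves.
A route of 4 moves achieves this: (2,3) → (2,2) → (2,1) → (3,1) → (3,2).
Since 4 matches the lower bound, it is optimal.

4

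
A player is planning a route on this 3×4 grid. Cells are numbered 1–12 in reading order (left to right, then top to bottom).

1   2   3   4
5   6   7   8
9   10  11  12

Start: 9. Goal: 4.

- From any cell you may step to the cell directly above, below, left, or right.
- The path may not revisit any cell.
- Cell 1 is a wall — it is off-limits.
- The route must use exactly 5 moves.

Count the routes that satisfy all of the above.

9

Need simple routes of exactly 5 moves from 9 to 4 (Manhattan distance 5, so 0 moves are spent on a detour and 0 undoing it).
Branch systematically from the start, pruning whenever the remaining move budget drops below the Manhattan distance to 4 or differs from it in parity. Grouping the completions by first move — via 5: 3; via 10: 6 — and summing: 3 + 6 = 9.
That gives 9 routes.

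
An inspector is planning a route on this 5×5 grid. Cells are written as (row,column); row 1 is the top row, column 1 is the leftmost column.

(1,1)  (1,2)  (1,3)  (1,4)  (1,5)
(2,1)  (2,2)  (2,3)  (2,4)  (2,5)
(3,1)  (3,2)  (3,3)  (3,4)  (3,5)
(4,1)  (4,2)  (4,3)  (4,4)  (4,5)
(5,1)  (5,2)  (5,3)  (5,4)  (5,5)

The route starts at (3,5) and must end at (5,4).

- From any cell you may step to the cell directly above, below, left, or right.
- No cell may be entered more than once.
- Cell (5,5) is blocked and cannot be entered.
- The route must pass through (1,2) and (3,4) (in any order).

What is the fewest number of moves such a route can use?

Any route passes through (1,2) and (3,4) in some order between (3,5) and (5,4). Summing Manhattan distances along each leg and taking the cheapest ordering ((3,5) → (3,4) → (1,2) → (5,4)) gives a lower bound of 1 + 4 + 6 = 11 moves.
A route of 11 moves achieves this: (3,5) → (2,5) → (1,5) → (1,4) → (1,3) → (1,2) → (2,2) → (3,2) → (3,3) → (3,4) → (4,4) → (5,4).
Since 11 matches the lower bound, it is optimal.

11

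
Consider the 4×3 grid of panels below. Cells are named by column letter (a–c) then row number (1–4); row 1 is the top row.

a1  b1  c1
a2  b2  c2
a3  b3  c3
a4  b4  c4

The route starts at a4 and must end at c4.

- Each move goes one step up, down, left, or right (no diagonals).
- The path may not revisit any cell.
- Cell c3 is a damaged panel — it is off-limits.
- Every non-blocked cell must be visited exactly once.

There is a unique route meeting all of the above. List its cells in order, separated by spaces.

Need to visit all 11 open cells exactly once, starting at a4 and ending at c4.
Route from a4: up 3 to a1, right 2 to c1, down 1 to c2, left 1 to b2, down 2 to b4, right 1 to c4 — 10 moves in all.
Check: all 11 open cells covered.

a4 a3 a2 a1 b1 c1 c2 b2 b3 b4 c4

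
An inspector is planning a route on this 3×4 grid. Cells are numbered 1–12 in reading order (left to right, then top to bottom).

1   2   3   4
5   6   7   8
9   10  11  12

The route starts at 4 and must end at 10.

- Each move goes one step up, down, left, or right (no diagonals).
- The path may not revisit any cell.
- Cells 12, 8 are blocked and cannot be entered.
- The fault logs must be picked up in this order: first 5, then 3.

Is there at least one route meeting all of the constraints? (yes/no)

Ignoring the required order, 6 revisit-free routes from 4 to 10 pass through all of 5 and 3; the waypoint orders that occur are 3 → 5 (6) — never 5 → 3.

no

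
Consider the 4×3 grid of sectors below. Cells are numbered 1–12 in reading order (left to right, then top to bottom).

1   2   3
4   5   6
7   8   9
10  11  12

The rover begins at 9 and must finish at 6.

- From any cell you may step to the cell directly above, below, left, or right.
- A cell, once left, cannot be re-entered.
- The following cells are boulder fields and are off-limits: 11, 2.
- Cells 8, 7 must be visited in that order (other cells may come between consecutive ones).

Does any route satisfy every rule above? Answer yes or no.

One route that works: 9 → 8 → 7 → 4 → 5 → 6.

yes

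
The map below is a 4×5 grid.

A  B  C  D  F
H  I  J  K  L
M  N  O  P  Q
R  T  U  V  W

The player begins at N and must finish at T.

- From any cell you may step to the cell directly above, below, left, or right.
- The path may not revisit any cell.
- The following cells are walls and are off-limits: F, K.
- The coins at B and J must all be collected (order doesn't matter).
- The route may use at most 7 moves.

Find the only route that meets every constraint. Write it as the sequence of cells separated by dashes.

The budget equals the shortest possible length, so every move has to be on a shortest route through the required cells.
Route from N: up 2 to B, right 1 to C, down 3 to U, left 1 to T — 7 moves in all.
Check: all required cells visited; 7 ≤ 7 moves.

N - I - B - C - J - O - U - T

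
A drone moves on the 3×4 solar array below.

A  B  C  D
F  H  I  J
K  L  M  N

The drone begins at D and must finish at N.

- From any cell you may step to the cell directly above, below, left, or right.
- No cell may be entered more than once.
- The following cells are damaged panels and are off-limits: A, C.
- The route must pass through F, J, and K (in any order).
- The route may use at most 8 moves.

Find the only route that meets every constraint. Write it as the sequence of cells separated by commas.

The 8-move cap with required stops at F, J, K leaves no slack for detours.
Route from D: down to J, 3× left (reaching F), down to K, 3× right (reaching N) — 8 moves in all.
Check: all required cells visited; 8 ≤ 8 moves.

D, J, I, H, F, K, L, M, N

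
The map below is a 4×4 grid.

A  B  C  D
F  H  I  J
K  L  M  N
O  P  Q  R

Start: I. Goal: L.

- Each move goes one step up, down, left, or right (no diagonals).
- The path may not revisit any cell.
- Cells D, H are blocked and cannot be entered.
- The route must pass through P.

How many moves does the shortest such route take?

4

Any route passes through P somewhere between I and L. Summing Manhattan distances along the two legs (I → P → L) gives a lower bound of 3 + 1 = 4 moves.
A route of 4 moves achieves this: I → M → Q → P → L.
Since 4 matches the lower bound, it is optimal.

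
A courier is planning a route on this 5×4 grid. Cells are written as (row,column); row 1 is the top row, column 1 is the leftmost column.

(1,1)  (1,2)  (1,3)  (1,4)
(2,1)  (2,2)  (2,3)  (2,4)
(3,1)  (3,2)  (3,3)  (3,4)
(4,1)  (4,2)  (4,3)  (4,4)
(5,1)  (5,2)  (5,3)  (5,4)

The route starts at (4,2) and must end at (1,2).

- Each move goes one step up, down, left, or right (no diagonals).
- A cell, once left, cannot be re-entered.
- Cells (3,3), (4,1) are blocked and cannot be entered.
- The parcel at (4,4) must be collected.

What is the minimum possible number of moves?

Any route passes through (4,4) somewhere between (4,2) and (1,2). Summing Manhattan distances along the two legs ((4,2) → (4,4) → (1,2)) gives a lower bound of 2 + 5 = 7 moves.
A route of 7 moves achieves this: (4,2) → (4,3) → (4,4) → (3,4) → (2,4) → (1,4) → (1,3) → (1,2).
Since 7 matches the lower bound, it is optimal.

7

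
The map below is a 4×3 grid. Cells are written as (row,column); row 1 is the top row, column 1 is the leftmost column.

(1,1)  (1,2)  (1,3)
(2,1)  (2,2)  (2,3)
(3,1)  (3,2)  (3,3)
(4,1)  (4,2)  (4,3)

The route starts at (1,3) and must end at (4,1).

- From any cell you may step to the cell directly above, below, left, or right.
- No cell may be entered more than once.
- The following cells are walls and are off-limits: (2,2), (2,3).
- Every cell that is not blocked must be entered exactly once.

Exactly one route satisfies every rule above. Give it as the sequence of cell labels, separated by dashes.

(1,3) - (1,2) - (1,1) - (2,1) - (3,1) - (3,2) - (3,3) - (4,3) - (4,2) - (4,1)

Need to visit all 10 open cells exactly once, starting at (1,3) and ending at (4,1).
Cell (4,3) has only two open neighbours ((3,3) and (4,2)), so the path must pass straight through it: one of those is the cell it's entered from and the other is where it exits.
Route from (1,3): left 2 to (1,1), down 2 to (3,1), right 2 to (3,3), down 1 to (4,3), left 2 to (4,1) — 9 moves in all.
Check: all 10 open cells covered.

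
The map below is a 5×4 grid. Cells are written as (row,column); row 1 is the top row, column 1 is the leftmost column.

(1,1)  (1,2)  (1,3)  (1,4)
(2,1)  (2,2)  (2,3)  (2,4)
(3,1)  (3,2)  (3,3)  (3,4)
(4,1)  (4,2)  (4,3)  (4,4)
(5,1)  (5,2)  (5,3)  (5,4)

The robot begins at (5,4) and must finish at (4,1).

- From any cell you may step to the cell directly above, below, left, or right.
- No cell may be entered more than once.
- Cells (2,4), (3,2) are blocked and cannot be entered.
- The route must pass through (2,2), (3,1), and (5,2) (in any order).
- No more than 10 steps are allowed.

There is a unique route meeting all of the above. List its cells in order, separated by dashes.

The 10-move cap with required stops at (2,2), (3,1), (5,2) leaves no slack for detours.
Route from (5,4): 2× left (reaching (5,2)), up to (4,2), right to (4,3), 2× up (reaching (2,3)), 2× left (reaching (2,1)), 2× down (reaching (4,1)) — 10 moves in all.
Check: all required cells visited; 10 ≤ 10 moves.

(5,4) - (5,3) - (5,2) - (4,2) - (4,3) - (3,3) - (2,3) - (2,2) - (2,1) - (3,1) - (4,1)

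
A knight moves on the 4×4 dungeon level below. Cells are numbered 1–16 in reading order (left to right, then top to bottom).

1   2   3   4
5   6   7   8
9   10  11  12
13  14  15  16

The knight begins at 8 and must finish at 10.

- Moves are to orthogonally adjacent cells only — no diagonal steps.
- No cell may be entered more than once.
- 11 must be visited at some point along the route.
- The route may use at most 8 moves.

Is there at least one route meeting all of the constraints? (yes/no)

yes

One route that works: 8 → 12 → 11 → 10.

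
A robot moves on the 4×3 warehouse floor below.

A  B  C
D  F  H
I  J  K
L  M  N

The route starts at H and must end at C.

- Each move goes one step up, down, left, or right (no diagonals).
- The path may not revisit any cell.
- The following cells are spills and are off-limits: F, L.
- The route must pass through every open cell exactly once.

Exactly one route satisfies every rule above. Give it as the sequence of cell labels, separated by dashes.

H - K - N - M - J - I - D - A - B - C

Need to visit all 10 open cells exactly once, starting at H and ending at C.
Cell I has only two open neighbours (D and J), so the path must pass straight through it: one of those is the cell it's entered from and the other is where it exits.
Route from H: 2× down (reaching N), left to M, up to J, left to I, 2× up (reaching A), 2× right (reaching C) — 9 moves in all.
Check: all 10 open cells covered.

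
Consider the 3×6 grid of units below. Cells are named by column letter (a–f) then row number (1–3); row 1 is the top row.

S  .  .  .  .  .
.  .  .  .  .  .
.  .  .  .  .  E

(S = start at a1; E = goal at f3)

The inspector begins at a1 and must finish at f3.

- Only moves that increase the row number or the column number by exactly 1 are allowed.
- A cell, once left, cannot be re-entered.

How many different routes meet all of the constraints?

A right/down-only route from a1 to f3 makes exactly 2 down-moves and 5 right-moves in some order.
With no other constraints that would be C(7,2) = 21 routes.
That gives 21 routes.

21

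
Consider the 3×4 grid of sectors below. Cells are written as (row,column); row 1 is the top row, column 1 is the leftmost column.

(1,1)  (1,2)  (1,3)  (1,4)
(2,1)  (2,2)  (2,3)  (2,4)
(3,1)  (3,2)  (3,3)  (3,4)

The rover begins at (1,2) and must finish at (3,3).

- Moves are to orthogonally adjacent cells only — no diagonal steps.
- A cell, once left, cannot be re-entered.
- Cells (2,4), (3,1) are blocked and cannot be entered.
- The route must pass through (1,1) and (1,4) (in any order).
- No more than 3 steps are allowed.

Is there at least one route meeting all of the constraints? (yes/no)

(1,4) must be visited but has only one open neighbour ((1,3)), and it is neither the start nor the goal — the route would have to enter and leave through (1,3), re-entering it.

no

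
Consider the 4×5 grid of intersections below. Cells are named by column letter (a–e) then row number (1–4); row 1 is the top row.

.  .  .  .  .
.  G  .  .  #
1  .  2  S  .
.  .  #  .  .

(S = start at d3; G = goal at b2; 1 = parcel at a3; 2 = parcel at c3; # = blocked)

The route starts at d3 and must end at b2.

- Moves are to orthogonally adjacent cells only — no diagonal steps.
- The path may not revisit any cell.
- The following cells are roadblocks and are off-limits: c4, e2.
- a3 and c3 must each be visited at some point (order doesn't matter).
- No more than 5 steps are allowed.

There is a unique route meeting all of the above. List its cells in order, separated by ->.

d3 -> c3 -> b3 -> a3 -> a2 -> b2

The budget equals the shortest possible length, so every move has to be on a shortest route through the required cells.
Route from d3: left 3 to a3, up 1 to a2, right 1 to b2 — 5 moves in all.
Check: all required cells visited; 5 ≤ 5 moves.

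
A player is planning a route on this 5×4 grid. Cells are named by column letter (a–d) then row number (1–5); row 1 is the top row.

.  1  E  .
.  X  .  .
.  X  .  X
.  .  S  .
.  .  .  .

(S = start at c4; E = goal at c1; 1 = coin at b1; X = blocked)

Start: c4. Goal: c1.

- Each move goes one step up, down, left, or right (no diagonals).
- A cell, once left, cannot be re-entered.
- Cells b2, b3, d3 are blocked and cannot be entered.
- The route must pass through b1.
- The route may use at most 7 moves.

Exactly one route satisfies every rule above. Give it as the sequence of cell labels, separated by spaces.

c4 b4 a4 a3 a2 a1 b1 c1

The 7-move cap with required stops at b1 leaves no slack for detours.
Route from c4: 2× left (reaching a4), 3× up (reaching a1), 2× right (reaching c1) — 7 moves in all.
Check: all required cells visited; 7 ≤ 7 moves.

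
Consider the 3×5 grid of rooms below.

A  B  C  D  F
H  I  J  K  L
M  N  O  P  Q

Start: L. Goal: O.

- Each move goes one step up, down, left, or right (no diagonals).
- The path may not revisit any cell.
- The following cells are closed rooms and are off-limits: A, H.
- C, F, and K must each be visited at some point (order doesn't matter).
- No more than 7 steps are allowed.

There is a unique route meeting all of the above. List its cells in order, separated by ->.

Any route must reach C, F, and K and still end at O within 7 moves, so the order of the required stops is forced.
Route from L: up 1 to F, left 2 to C, down 1 to J, right 1 to K, down 1 to P, left 1 to O — 7 moves in all.
Check: all required cells visited; 7 ≤ 7 moves.

L -> F -> D -> C -> J -> K -> P -> O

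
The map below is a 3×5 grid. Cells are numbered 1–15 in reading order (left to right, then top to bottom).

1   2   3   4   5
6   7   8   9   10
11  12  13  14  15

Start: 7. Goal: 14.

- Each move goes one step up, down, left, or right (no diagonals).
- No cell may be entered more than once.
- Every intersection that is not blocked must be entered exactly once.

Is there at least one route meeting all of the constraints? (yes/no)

Colour the cells like a checkerboard: each orthogonal step flips colour, so a Hamiltonian route alternates colours. Here there are 8 cells of one colour and 7 of the other, with start on the opposite colour to the goal — the counts and endpoints can't be arranged into an alternating sequence of length 15, so no Hamiltonian route exists.

no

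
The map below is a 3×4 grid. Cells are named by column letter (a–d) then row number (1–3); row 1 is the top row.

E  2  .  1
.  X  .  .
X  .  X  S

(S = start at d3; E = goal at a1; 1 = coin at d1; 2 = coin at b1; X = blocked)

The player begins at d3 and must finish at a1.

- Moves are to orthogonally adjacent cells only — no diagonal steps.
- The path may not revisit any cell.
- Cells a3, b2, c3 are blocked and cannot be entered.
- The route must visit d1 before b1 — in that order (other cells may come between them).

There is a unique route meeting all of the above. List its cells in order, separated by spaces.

The waypoints must appear in the order d1, b1, with no cell reused.
Route from d3: up 2 to d1, left 3 to a1 — 5 moves in all.
Check: order respected (1 at step 2, 2 at step 4).

d3 d2 d1 c1 b1 a1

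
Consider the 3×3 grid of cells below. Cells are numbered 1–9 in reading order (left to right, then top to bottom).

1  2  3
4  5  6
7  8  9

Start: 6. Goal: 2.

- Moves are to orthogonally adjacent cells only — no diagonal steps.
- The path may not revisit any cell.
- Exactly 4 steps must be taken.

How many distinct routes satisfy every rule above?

Need simple routes of exactly 4 moves from 6 to 2 (Manhattan distance 2, so 1 moves are spent on a detour and 1 undoing it).
Enumerating: 6 9 8 5 2 | 6 5 4 1 2.
That gives 2 routes.

2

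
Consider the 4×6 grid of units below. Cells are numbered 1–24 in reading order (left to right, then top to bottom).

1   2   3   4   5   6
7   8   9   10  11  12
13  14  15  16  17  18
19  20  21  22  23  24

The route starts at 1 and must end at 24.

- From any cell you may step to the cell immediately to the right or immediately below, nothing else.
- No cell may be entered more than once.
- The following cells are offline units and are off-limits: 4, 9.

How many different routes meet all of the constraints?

A right/down-only route from 1 to 24 makes exactly 3 down-moves and 5 right-moves in some order.
With no other constraints that would be C(8,3) = 56 routes.
Subtract routes through each blocked cell (inclusion–exclusion for overlaps): − through 4: 10 − through 9: 30 → 16.
That gives 16 routes.

16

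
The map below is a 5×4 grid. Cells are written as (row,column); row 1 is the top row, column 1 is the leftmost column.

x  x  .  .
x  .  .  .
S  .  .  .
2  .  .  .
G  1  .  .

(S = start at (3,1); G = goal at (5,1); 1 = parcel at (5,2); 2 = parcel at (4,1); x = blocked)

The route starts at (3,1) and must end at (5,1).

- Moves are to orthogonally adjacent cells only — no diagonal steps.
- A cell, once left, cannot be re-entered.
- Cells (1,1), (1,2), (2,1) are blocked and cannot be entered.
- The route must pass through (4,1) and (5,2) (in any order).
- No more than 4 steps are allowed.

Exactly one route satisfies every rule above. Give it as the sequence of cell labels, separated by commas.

(3,1), (4,1), (4,2), (5,2), (5,1)

The budget equals the shortest possible length, so every move has to be on a shortest route through the required cells.
Route from (3,1): down 1 to (4,1), right 1 to (4,2), down 1 to (5,2), left 1 to (5,1) — 4 moves in all.
Check: all required cells visited; 4 ≤ 4 moves.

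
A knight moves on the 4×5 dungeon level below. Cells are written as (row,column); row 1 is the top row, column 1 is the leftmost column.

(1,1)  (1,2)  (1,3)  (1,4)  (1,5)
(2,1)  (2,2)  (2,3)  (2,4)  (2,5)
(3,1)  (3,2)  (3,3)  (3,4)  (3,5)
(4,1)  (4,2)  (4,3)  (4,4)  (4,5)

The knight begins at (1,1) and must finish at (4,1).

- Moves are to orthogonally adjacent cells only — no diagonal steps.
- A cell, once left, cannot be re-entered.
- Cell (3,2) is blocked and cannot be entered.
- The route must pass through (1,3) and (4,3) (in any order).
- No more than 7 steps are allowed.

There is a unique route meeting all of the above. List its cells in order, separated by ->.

The budget equals the shortest possible length, so every move has to be on a shortest route through the required cells.
Route from (1,1): right 2 to (1,3), down 3 to (4,3), left 2 to (4,1) — 7 moves in all.
Check: all required cells visited; 7 ≤ 7 moves.

(1,1) -> (1,2) -> (1,3) -> (2,3) -> (3,3) -> (4,3) -> (4,2) -> (4,1)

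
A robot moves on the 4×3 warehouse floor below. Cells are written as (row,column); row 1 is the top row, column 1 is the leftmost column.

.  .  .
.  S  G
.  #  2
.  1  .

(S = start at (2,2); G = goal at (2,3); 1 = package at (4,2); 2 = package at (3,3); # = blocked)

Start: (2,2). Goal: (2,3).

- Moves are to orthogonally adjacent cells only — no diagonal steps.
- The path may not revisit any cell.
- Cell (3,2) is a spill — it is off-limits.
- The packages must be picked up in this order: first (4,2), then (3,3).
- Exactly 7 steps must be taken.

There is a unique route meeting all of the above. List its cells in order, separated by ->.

(2,2) -> (2,1) -> (3,1) -> (4,1) -> (4,2) -> (4,3) -> (3,3) -> (2,3)

The waypoints must appear in the order (4,2), (3,3), with no cell reused.
Route from (2,2): left to (2,1), 2× down (reaching (4,1)), 2× right (reaching (4,3)), 2× up (reaching (2,3)) — 7 moves in all.
Check: order respected (1 at step 4, 2 at step 6); 7 moves as required.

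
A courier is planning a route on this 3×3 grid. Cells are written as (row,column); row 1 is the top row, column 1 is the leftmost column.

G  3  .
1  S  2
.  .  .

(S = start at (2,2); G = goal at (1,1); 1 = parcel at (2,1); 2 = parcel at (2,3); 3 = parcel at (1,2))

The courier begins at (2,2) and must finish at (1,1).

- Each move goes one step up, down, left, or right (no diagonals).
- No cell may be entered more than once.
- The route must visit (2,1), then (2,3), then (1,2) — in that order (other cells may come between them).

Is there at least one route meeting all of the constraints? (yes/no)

yes

One route that works: (2,2) → (2,1) → (3,1) → (3,2) → (3,3) → (2,3) → (1,3) → (1,2) → (1,1).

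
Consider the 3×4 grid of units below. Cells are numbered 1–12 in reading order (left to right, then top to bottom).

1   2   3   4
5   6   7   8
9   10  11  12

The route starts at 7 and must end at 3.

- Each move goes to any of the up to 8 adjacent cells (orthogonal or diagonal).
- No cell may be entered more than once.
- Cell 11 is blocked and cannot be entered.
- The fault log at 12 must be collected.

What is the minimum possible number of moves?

3

Any route passes through 12 somewhere between 7 and 3. Summing Chebyshev distances along the two legs (7 → 12 → 3) gives a lower bound of 1 + 2 = 3 moves.
A route of 3 moves achieves this: 7 → 12 → 8 → 3.
Since 3 matches the lower bound, it is optimal.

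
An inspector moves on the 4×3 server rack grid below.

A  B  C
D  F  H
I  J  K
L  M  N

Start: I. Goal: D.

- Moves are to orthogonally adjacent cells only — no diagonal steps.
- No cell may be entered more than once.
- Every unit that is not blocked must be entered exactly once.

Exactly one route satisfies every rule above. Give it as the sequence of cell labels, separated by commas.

I, L, M, N, K, J, F, H, C, B, A, D

Need to visit all 12 open cells exactly once, starting at I and ending at D.
Cell A has only two open neighbours (D and B), so the path must pass straight through it: one of those is the cell it's entered from and the other is where it exits.
Route from I: down 1 to L, right 2 to N, up 1 to K, left 1 to J, up 1 to F, right 1 to H, up 1 to C, left 2 to A, down 1 to D — 11 moves in all.
Check: all 12 open cells covered.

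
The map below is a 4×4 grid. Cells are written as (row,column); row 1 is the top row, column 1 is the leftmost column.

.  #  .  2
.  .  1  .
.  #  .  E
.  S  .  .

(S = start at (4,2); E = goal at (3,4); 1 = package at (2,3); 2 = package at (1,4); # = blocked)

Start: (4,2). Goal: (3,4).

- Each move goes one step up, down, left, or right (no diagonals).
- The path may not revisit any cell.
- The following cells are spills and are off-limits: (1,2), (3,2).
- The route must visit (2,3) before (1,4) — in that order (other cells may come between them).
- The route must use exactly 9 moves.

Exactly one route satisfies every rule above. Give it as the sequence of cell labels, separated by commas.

(4,2), (4,1), (3,1), (2,1), (2,2), (2,3), (1,3), (1,4), (2,4), (3,4)

The waypoints must appear in the order (2,3), (1,4), with no cell reused.
Route from (4,2): left to (4,1), 2× up (reaching (2,1)), 2× right (reaching (2,3)), up to (1,3), right to (1,4), 2× down (reaching (3,4)) — 9 moves in all.
Check: order respected (1 at step 5, 2 at step 7); 9 moves as required.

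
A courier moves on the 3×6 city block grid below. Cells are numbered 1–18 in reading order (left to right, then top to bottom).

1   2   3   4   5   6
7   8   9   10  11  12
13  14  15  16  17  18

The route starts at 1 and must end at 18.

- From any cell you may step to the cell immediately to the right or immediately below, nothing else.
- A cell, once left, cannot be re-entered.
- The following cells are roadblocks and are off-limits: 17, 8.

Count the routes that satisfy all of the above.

A right/down-only route from 1 to 18 makes exactly 2 down-moves and 5 right-moves in some order.
With no other constraints that would be C(7,2) = 21 routes.
Subtract routes through each blocked cell (inclusion–exclusion for overlaps): − through 8: 10 − through 17: 15 + through 8&17: 8 → 4.
That gives 4 routes.

4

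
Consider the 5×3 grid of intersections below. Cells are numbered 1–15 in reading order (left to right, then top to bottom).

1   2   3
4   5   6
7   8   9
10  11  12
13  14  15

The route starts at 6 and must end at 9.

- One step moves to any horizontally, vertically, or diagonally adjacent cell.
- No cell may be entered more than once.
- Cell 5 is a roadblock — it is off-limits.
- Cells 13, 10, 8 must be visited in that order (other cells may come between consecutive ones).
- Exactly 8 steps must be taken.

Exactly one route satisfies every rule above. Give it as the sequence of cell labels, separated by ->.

6 -> 2 -> 4 -> 7 -> 11 -> 13 -> 10 -> 8 -> 9

The waypoints must appear in the order 13, 10, 8, with no cell reused.
Route from 6: up-left 1 to 2, down-left 1 to 4, down 1 to 7, down-right 1 to 11, down-left 1 to 13, up 1 to 10, up-right 1 to 8, right 1 to 9 — 8 moves in all.
Check: order respected (13 at step 5, 10 at step 6, 8 at step 7); 8 moves as required.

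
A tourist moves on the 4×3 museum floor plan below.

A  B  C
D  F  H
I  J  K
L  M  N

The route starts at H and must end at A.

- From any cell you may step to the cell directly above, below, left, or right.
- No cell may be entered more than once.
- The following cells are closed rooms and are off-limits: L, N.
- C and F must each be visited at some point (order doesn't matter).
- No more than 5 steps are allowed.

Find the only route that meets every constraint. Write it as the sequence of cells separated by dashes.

The budget equals the shortest possible length, so every move has to be on a shortest route through the required cells.
Route from H: up 1 to C, left 1 to B, down 1 to F, left 1 to D, up 1 to A — 5 moves in all.
Check: all required cells visited; 5 ≤ 5 moves.

H - C - B - F - D - A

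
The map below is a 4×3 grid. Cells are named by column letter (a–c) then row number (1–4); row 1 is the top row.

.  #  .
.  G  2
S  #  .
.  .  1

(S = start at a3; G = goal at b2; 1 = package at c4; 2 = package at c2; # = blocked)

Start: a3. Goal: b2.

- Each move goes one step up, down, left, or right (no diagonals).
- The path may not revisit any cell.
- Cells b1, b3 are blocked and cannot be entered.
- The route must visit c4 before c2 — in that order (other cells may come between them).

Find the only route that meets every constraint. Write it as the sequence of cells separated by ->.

a3 -> a4 -> b4 -> c4 -> c3 -> c2 -> b2

The waypoints must appear in the order c4, c2, with no cell reused.
Route from a3: down 1 to a4, right 2 to c4, up 2 to c2, left 1 to b2 — 6 moves in all.
Check: order respected (1 at step 3, 2 at step 5).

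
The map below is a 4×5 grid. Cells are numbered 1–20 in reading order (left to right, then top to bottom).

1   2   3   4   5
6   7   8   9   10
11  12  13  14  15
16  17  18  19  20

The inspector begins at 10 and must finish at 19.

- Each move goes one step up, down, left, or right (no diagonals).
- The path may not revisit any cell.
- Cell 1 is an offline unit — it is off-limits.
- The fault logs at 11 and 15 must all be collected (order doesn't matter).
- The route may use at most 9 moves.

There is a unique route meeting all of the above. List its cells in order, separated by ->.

10 -> 15 -> 14 -> 13 -> 12 -> 11 -> 16 -> 17 -> 18 -> 19

The 9-move cap with required stops at 11, 15 leaves no slack for detours.
Route from 10: down 1 to 15, left 4 to 11, down 1 to 16, right 3 to 19 — 9 moves in all.
Check: all required cells visited; 9 ≤ 9 moves.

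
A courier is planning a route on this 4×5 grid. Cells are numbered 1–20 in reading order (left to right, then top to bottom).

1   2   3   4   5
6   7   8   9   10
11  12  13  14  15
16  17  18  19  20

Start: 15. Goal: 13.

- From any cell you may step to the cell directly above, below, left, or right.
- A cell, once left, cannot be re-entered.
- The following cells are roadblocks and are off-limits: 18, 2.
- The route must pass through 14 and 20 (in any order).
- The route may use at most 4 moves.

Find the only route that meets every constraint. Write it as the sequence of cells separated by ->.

Any route must reach 14 and 20 and still end at 13 within 4 moves, so the order of the required stops is forced.
Route from 15: down 1 to 20, left 1 to 19, up 1 to 14, left 1 to 13 — 4 moves in all.
Check: all required cells visited; 4 ≤ 4 moves.

15 -> 20 -> 19 -> 14 -> 13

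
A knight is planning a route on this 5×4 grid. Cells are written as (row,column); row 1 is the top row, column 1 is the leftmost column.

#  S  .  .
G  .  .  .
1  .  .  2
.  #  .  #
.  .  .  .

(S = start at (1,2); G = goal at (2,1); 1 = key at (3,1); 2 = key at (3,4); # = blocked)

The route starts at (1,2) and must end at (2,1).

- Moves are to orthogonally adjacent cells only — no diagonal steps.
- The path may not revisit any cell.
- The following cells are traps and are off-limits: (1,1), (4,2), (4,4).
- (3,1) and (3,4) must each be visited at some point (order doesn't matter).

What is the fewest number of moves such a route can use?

8

Any route passes through (3,1) and (3,4) in some order between (1,2) and (2,1). Summing Manhattan distances along each leg and taking the cheapest ordering ((1,2) → (3,4) → (3,1) → (2,1)) gives a lower bound of 4 + 3 + 1 = 8 moves.
A route of 8 moves achieves this: (1,2) → (2,2) → (2,3) → (2,4) → (3,4) → (3,3) → (3,2) → (3,1) → (2,1).
Since 8 matches the lower bound, it is optimal.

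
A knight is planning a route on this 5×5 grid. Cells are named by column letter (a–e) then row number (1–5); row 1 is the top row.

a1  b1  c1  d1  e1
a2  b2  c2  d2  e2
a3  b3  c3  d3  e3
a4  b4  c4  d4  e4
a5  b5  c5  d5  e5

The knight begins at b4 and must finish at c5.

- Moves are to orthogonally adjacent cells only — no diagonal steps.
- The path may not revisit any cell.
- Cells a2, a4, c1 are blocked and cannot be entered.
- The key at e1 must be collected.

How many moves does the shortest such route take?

Any route passes through e1 somewhere between b4 and c5. Summing Manhattan distances along the two legs (b4 → e1 → c5) gives a lower bound of 6 + 6 = 12 moves.
A route of 12 moves achieves this: b4 → b3 → b2 → c2 → d2 → d1 → e1 → e2 → e3 → e4 → e5 → d5 → c5.
Since 12 matches the lower bound, it is optimal.

12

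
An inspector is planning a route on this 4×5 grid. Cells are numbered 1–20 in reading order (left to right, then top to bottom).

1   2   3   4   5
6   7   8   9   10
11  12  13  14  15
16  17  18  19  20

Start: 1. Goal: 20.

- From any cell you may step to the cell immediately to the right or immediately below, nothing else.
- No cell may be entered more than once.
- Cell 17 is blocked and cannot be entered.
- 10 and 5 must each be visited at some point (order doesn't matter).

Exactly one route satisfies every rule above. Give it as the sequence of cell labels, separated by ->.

1 -> 2 -> 3 -> 4 -> 5 -> 10 -> 15 -> 20

Moves only go right or down, so the column and row indices never decrease.
Route from 1: right 4 to 5, down 3 to 20 — 7 moves in all.
Check: all required cells visited.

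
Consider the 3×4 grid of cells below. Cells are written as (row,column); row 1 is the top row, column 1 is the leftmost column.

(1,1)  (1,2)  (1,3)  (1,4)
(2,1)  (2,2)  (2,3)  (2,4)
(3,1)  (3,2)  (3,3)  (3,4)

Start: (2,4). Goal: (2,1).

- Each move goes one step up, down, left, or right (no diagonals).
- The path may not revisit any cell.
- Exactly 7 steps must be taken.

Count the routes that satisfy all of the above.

12

Need simple routes of exactly 7 moves from (2,4) to (2,1) (Manhattan distance 3, so 2 moves are spent on a detour and 2 undoing it).
Branch systematically from the start, pruning whenever the remaining move budget drops below the Manhattan distance to (2,1) or differs from it in parity. Grouping the completions by first move — via (1,4): 5; via (3,4): 5; via (2,3): 2 — and summing: 5 + 5 + 2 = 12.
That gives 12 routes.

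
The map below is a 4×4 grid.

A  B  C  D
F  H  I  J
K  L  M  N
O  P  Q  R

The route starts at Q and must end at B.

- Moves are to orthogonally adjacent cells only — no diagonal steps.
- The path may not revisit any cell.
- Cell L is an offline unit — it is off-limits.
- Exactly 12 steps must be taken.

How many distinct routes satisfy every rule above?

Need simple routes of exactly 12 moves from Q to B (Manhattan distance 4, so 4 moves are spent on a detour and 4 undoing it).
Enumerating: Q P O K F H I M N J D C B.
That gives 1 route.

1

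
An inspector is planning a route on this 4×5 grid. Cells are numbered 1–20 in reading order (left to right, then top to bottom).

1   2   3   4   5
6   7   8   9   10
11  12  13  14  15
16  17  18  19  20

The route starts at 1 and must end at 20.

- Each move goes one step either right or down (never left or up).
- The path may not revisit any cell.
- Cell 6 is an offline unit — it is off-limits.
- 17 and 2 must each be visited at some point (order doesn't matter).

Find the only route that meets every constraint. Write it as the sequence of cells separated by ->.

Moves only go right or down, so the column and row indices never decrease.
Route from 1: right 1 to 2, down 3 to 17, right 3 to 20 — 7 moves in all.
Check: all required cells visited.

1 -> 2 -> 7 -> 12 -> 17 -> 18 -> 19 -> 20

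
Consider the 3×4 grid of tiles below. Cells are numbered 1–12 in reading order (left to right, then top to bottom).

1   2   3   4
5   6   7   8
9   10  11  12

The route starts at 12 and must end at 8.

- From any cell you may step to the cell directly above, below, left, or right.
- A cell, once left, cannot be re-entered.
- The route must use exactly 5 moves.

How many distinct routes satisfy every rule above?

2

Need simple routes of exactly 5 moves from 12 to 8 (Manhattan distance 1, so 2 moves are spent on a detour and 2 undoing it).
Enumerating: 12 11 7 3 4 8 | 12 11 10 6 7 8.
That gives 2 routes.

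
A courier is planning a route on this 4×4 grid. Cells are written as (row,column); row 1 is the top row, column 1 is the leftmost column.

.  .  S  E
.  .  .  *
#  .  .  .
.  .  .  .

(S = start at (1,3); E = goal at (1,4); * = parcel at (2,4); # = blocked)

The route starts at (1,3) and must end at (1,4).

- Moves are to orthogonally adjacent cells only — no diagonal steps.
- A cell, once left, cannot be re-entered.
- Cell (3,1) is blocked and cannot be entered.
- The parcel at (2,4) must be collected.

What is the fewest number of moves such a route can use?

3

Any route passes through (2,4) somewhere between (1,3) and (1,4). Summing Manhattan distances along the two legs ((1,3) → (2,4) → (1,4)) gives a lower bound of 2 + 1 = 3 moves.
A route of 3 moves achieves this: (1,3) → (2,3) → (2,4) → (1,4).
Since 3 matches the lower bound, it is optimal.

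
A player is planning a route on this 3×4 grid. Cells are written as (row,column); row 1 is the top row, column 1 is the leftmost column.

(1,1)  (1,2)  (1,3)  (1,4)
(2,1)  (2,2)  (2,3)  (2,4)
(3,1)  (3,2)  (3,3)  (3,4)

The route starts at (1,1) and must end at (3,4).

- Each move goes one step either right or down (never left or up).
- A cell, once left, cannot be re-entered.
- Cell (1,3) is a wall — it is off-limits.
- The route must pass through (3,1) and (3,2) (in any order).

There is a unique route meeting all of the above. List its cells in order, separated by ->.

(1,1) -> (2,1) -> (3,1) -> (3,2) -> (3,3) -> (3,4)

Moves only go right or down, so the column and row indices never decrease.
Route from (1,1): 2× down (reaching (3,1)), 3× right (reaching (3,4)) — 5 moves in all.
Check: all required cells visited.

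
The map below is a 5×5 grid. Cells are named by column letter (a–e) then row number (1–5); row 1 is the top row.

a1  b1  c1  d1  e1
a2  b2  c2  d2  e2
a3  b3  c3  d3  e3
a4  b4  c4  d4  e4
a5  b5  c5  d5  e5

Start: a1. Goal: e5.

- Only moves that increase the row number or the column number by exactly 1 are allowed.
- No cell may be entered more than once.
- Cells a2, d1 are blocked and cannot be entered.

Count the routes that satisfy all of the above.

30

A right/down-only route from a1 to e5 makes exactly 4 down-moves and 4 right-moves in some order.
With no other constraints that would be C(8,4) = 70 routes.
Subtract routes through each blocked cell (inclusion–exclusion for overlaps): − through d1: 5 − through a2: 35 → 30.
That gives 30 routes.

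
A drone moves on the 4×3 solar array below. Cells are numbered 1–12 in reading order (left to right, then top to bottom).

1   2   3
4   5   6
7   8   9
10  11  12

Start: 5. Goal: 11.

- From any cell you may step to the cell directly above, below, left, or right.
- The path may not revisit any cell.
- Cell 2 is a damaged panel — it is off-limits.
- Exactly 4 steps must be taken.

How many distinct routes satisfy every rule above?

Need simple routes of exactly 4 moves from 5 to 11 (Manhattan distance 2, so 1 moves are spent on a detour and 1 undoing it).
Enumerating: 5 8 7 10 11 | 5 8 9 12 11 | 5 4 7 10 11 | 5 4 7 8 11 | 5 6 9 12 11 | 5 6 9 8 11.
That gives 6 routes.

6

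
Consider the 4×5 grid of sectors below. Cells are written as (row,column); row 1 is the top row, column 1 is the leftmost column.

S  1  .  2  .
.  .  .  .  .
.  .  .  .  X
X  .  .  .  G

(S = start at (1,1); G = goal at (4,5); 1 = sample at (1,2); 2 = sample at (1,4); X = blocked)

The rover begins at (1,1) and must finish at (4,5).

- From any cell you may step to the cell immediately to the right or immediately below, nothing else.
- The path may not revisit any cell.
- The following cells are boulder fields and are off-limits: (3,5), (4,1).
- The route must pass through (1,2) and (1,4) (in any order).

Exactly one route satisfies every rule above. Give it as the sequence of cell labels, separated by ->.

Moves only go right or down, so the column and row indices never decrease.
Route from (1,1): 3× right (reaching (1,4)), 3× down (reaching (4,4)), right to (4,5) — 7 moves in all.
Check: all required cells visited.

(1,1) -> (1,2) -> (1,3) -> (1,4) -> (2,4) -> (3,4) -> (4,4) -> (4,5)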